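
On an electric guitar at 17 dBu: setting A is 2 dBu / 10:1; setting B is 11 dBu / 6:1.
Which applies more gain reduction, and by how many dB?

A: 15 dB over, compressed to 1.5 dB over, so 13.5 dB of GR.
B: 6 dB over, compressed to 1 dB over, so 5 dB of GR.
A applies 8.5 dB more gain reduction.

A, by 8.5 dB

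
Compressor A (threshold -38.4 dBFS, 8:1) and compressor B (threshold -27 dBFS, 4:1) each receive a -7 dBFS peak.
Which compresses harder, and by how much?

A: 31.4 dB over, compressed to 3.925 dB over, so 27.475 dB of GR.
B: 20 dB over, compressed to 5 dB over, so 15 dB of GR.
A applies 12.475 dB more gain reduction.

A, by 12.475 dB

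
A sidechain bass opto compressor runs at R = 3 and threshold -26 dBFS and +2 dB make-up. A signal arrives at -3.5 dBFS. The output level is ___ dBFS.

-16.5 dBFS

Overshoot: -3.5 − (-26) = 22.5 dB.
The 22.5 dB excess becomes 7.5 dB after 3:1 reduction.
That puts the output at -18.5 dBFS; make-up adds 2 dB, giving -16.5 dBFS.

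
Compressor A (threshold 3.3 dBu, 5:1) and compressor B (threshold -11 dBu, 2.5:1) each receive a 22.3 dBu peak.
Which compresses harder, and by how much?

A: 19 dB over, compressed to 3.8 dB over, so 15.2 dB of GR.
B: 33.3 dB over, compressed to 13.32 dB over, so 19.98 dB of GR.
B reduces 4.78 dB more.

B, by 4.78 dB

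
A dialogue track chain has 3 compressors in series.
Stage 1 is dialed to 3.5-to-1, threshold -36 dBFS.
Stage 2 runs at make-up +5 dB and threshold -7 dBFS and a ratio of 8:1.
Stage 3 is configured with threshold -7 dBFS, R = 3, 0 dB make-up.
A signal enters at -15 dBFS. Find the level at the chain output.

-25 dBFS

Stage 1: overshoot 21 dB → 21/3.5 = 6 dB → -30 dBFS.
Stage 2: below threshold (-30 ≤ -7); passes unchanged; make-up brings it to -25 dBFS.
Stage 3: below threshold (-25 ≤ -7); passes unchanged; output -25 dBFS.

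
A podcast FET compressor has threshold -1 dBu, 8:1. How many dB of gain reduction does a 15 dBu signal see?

Overshoot = 15 − (-1) = 16 dB.
At 8:1, output sits 16/8 = 2 dB above threshold.
So the signal is attenuated by 16 − 2 = 14 dB.

14 dB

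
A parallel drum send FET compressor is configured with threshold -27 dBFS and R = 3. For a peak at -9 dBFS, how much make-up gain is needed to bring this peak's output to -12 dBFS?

9 dB

Overshoot 18 dB → 18/3 = 6 dB after compression, so the compressed level is -27 + 6 = -21 dBFS.
Make-up = target − compressed = -12 − (-21) = 9 dB.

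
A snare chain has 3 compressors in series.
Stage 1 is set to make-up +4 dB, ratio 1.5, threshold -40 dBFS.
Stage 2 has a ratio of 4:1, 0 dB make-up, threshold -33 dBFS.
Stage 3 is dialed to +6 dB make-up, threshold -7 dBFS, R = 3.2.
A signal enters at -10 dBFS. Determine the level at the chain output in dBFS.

-22.75 dBFS

Stage 1: 30 dB above -40 dBFS, reduced 1.5:1 to 20 dB above → -20 dBFS; +4 dB make-up → -16 dBFS.
Stage 2: 17 dB above -33 dBFS, reduced 4:1 to 4.25 dB above → -28.75 dBFS.
Stage 3: below threshold (-28.75 ≤ -7); passes unchanged; make-up brings it to -22.75 dBFS.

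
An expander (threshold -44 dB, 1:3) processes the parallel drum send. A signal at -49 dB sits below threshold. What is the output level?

-59 dB

Below threshold, a 1:3 expander applies gain = (3−1)×(T − x) of attenuation.
(3−1) × 5 = 10 dB, so output = -49 − 10 = -59 dB.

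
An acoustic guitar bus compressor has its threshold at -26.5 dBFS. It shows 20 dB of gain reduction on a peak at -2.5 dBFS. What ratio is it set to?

Input overshoot = -2.5 − (-26.5) = 24 dB.
Output overshoot = 24 − 20 = 4 dB.
Ratio = input overshoot / output overshoot = 24 / 4 = 6.

6:1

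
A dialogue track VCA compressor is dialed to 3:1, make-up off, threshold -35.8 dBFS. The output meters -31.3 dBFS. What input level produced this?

-22.3 dBFS

Post-compression overshoot = -31.3 − (-35.8) = 4.5 dB.
Undo the ratio: input overshoot = 4.5 × 3 = 13.5 dB, giving input = -22.3 dBFS.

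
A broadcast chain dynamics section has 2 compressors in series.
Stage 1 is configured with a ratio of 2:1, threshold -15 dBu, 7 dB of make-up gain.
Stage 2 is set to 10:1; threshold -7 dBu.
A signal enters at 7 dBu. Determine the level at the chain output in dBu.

-6 dBu

Stage 1: 7 dBu is 22 dB over -15 dBu; at 2:1 that becomes 11 dB over, giving -4 dBu; +7 dB make-up → 3 dBu.
Stage 2: overshoot 10 dB → 10/10 = 1 dB → -6 dBu.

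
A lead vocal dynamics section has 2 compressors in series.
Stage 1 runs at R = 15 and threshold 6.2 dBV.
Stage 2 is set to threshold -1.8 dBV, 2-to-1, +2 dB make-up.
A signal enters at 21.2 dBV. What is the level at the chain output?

Stage 1: 21.2 dBV is 15 dB over 6.2 dBV; at 15:1 that becomes 1 dB over, giving 7.2 dBV.
Stage 2: 7.2 dBV is 9 dB over -1.8 dBV; at 2:1 that becomes 4.5 dB over, giving 2.7 dBV; +2 dB make-up → 4.7 dBV.

4.7 dBV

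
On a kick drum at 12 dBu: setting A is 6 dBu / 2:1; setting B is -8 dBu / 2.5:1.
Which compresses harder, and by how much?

B, by 9 dB

A: GR = 6 − 6/2 = 3 dB.
B: GR = 20 − 20/2.5 = 12 dB.
B applies 9 dB more gain reduction.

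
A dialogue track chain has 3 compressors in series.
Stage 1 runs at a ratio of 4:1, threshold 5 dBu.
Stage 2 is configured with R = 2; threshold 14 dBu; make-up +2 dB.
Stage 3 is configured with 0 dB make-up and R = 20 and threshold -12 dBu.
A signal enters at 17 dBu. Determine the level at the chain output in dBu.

Stage 1: 17 dBu is 12 dB over 5 dBu; at 4:1 that becomes 3 dB over, giving 8 dBu.
Stage 2: 8 dBu ≤ 14 dBu, so stage 2 doesn't engage; make-up brings it to 10 dBu.
Stage 3: overshoot 22 dB → 22/20 = 1.1 dB → -10.9 dBu.

-10.9 dBu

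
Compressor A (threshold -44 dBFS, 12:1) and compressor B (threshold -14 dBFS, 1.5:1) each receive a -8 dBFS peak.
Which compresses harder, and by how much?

A: GR = 36 − 36/12 = 33 dB.
B: GR = 6 − 6/1.5 = 2 dB.
A reduces 31 dB more.

A, by 31 dB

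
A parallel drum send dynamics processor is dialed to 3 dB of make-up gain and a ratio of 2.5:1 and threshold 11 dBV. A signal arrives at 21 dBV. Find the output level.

21 dBV sits 10 dB over threshold.
At 2.5:1 the overshoot is divided by 2.5, leaving 4 dB above threshold.
That puts the output at 15 dBV; make-up adds 3 dB, giving 18 dBV.

18 dBV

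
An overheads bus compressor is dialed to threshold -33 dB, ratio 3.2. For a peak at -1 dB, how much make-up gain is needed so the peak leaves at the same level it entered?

The peak compresses to -33 + 32/3.2 = -23 dB.
To reach -1 dB requires -1 − (-23) = 22 dB of make-up.

22 dB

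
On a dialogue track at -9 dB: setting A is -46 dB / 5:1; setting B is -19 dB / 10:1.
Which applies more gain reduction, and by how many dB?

A, by 20.6 dB

A: GR = 37 − 37/5 = 29.6 dB.
B: GR = 10 − 10/10 = 9 dB.
A applies 20.6 dB more gain reduction.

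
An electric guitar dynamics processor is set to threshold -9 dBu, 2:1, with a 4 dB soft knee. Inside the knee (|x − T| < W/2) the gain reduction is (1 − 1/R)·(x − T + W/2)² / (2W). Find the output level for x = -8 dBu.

-8.5625 dBu

x − T + W/2 = -8 − (-9) + 2 = 3.
GR = (1 − 1/2) × 3² / 8 = 0.5 × 9 / 8 = 0.5625 dB.
Output = -8 − 0.5625 = -8.5625 dBu.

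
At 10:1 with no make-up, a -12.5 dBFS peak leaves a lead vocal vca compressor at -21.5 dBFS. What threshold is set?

Let T be the threshold. Output overshoot = (input overshoot)/R, so -21.5 − T = (-12.5 − T)/10.
10·(-21.5 − T) = -12.5 − T → 9·T = -215 − (-12.5) = -202.5.
T = -202.5/9 = -22.5 dBFS.

-22.5 dBFS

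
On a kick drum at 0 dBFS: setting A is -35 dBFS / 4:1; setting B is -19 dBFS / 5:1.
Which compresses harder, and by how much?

A, by 11.05 dB

A: overshoot 35 dB → output overshoot 8.75 dB → GR 26.25 dB.
B: overshoot 19 dB → output overshoot 3.8 dB → GR 15.2 dB.
A reduces 11.05 dB more.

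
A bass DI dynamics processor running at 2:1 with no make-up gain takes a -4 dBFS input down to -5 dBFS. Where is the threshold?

Let T be the threshold. Output overshoot = (input overshoot)/R, so -5 − T = (-4 − T)/2.
2·(-5 − T) = -4 − T → 1·T = -10 − (-4) = -6.
T = -6/1 = -6 dBFS.

-6 dBFS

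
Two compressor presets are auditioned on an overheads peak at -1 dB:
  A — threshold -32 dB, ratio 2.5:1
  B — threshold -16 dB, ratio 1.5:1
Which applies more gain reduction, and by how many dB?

A: GR = 31 − 31/2.5 = 18.6 dB.
B: GR = 15 − 15/1.5 = 5 dB.
Difference: 13.6 dB in favour of A.

A, by 13.6 dB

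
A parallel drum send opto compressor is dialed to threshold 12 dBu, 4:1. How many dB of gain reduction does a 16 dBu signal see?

Overshoot = 16 − 12 = 4 dB.
A 4:1 ratio leaves 1 dB of that excess.
GR = overshoot in − overshoot out = 4 − 1 = 3 dB.

3 dB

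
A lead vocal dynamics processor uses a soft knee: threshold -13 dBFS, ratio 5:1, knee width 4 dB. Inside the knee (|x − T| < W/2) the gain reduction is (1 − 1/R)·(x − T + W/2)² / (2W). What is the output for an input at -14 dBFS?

x − T + W/2 = -14 − (-13) + 2 = 1.
GR = (1 − 1/5) × 1² / 8 = 0.8 × 1 / 8 = 0.1 dB.
Output = -14 − 0.1 = -14.1 dBFS.

-14.1 dBFS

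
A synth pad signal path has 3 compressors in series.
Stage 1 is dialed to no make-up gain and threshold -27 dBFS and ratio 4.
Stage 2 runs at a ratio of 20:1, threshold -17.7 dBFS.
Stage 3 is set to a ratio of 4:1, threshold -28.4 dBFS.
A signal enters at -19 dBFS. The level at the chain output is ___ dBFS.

-27.55 dBFS

Stage 1: -19 dBFS is 8 dB over -27 dBFS; at 4:1 that becomes 2 dB over, giving -25 dBFS.
Stage 2: -25 dBFS ≤ -17.7 dBFS, so stage 2 doesn't engage; output -25 dBFS.
Stage 3: overshoot 3.4 dB → 3.4/4 = 0.85 dB → -27.55 dBFS.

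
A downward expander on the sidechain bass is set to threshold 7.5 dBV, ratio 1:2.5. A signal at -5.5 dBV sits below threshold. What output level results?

The input is 13 dB below the 7.5 dBV threshold.
A 1:2.5 expander multiplies undershoot by 2.5: 13 × 2.5 = 32.5 dB below threshold.
Output = 7.5 − 32.5 = -25 dBV.

-25 dBV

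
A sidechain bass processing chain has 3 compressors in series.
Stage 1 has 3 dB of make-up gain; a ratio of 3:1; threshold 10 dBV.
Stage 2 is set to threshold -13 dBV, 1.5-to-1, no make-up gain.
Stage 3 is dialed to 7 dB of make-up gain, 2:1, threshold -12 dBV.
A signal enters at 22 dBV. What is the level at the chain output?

Stage 1: overshoot 12 dB → 12/3 = 4 dB → 14 dBV; +3 dB make-up → 17 dBV.
Stage 2: overshoot 30 dB → 30/1.5 = 20 dB → 7 dBV.
Stage 3: 7 dBV is 19 dB over -12 dBV; at 2:1 that becomes 9.5 dB over, giving -2.5 dBV; +7 dB make-up → 4.5 dBV.

4.5 dBV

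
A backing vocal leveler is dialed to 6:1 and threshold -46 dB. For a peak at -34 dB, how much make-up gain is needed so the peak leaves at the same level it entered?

Without make-up, output = threshold + overshoot/6 = -46 + 2 = -44 dB.
Gap to target: 10 dB.

10 dB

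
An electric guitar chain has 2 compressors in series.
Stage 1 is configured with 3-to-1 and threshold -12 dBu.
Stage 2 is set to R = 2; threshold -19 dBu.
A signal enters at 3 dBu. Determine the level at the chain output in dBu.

Stage 1: 15 dB above -12 dBu, reduced 3:1 to 5 dB above → -7 dBu.
Stage 2: overshoot 12 dB → 12/2 = 6 dB → -13 dBu.

-13 dBu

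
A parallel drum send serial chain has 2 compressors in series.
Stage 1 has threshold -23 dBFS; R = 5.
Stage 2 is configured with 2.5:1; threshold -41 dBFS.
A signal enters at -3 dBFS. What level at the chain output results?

-32.2 dBFS

Stage 1: -3 dBFS is 20 dB over -23 dBFS; at 5:1 that becomes 4 dB over, giving -19 dBFS.
Stage 2: 22 dB above -41 dBFS, reduced 2.5:1 to 8.8 dB above → -32.2 dBFS.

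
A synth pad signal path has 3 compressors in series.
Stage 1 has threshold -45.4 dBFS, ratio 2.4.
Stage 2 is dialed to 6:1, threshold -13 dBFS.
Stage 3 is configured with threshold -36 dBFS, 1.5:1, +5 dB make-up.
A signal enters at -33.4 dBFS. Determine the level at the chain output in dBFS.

Stage 1: 12 dB above -45.4 dBFS, reduced 2.4:1 to 5 dB above → -40.4 dBFS.
Stage 2: below threshold (-40.4 ≤ -13); passes unchanged; output -40.4 dBFS.
Stage 3: below threshold (-40.4 ≤ -36); passes unchanged; make-up brings it to -35.4 dBFS.

-35.4 dBFS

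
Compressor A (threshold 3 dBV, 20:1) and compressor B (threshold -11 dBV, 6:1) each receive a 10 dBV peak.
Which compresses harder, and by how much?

B, by 10.85 dB

A: 7 dB over, compressed to 0.35 dB over, so 6.65 dB of GR.
B: 21 dB over, compressed to 3.5 dB over, so 17.5 dB of GR.
B reduces 10.85 dB more.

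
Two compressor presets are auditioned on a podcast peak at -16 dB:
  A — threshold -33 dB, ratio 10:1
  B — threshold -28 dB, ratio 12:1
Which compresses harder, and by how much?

A: overshoot 17 dB → output overshoot 1.7 dB → GR 15.3 dB.
B: overshoot 12 dB → output overshoot 1 dB → GR 11 dB.
A reduces 4.3 dB more.

A, by 4.3 dB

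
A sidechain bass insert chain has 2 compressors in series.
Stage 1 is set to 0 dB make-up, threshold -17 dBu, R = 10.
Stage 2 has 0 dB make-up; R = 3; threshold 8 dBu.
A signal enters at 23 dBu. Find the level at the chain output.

Stage 1: 23 dBu is 40 dB over -17 dBu; at 10:1 that becomes 4 dB over, giving -13 dBu.
Stage 2: below threshold (-13 ≤ 8); passes unchanged; output -13 dBu.

-13 dBu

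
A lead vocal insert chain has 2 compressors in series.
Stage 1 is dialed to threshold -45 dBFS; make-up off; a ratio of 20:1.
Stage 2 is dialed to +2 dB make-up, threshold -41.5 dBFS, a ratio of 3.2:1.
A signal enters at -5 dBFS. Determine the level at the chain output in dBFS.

Stage 1: overshoot 40 dB → 40/20 = 2 dB → -43 dBFS.
Stage 2: -43 dBFS is at or below the -41.5 dBFS threshold — no compression; make-up brings it to -41 dBFS.

-41 dBFS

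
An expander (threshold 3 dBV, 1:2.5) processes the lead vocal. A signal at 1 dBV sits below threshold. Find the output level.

-2 dBV

Undershoot = 3 − 1 = 2 dB.
At 1:2.5, that expands to 5 dB under threshold.
Output = 3 − 5 = -2 dBV.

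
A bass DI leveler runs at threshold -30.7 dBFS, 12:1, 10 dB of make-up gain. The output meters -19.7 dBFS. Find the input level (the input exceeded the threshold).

-18.7 dBFS

Stripping the +10 dB make-up gives -29.7 dBFS at the gain stage.
That's 1 dB above the -30.7 dBFS threshold.
Before 12:1 compression the overshoot was 1 × 12 = 12 dB, so input = -30.7 + 12 = -18.7 dBFS.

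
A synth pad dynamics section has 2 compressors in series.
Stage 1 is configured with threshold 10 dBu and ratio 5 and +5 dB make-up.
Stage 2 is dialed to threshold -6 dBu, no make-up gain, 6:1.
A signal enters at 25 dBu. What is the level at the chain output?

-2 dBu

Stage 1: overshoot 15 dB → 15/5 = 3 dB → 13 dBu; +5 dB make-up → 18 dBu.
Stage 2: overshoot 24 dB → 24/6 = 4 dB → -2 dBu.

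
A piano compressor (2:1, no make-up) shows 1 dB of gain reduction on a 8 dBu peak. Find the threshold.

6 dBu

Let T be the threshold. Output overshoot = (input overshoot)/R, so 7 − T = (8 − T)/2.
2·(7 − T) = 8 − T → 1·T = 14 − 8 = 6.
T = 6/1 = 6 dBu.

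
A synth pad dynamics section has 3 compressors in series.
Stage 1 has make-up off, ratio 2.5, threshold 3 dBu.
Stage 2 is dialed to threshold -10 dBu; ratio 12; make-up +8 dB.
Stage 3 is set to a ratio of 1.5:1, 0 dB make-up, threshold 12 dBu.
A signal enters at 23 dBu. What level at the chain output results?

Stage 1: 23 dBu is 20 dB over 3 dBu; at 2.5:1 that becomes 8 dB over, giving 11 dBu.
Stage 2: overshoot 21 dB → 21/12 = 1.75 dB → -8.25 dBu; +8 dB make-up → -0.25 dBu.
Stage 3: -0.25 dBu is at or below the 12 dBu threshold — no compression; output -0.25 dBu.

-0.25 dBu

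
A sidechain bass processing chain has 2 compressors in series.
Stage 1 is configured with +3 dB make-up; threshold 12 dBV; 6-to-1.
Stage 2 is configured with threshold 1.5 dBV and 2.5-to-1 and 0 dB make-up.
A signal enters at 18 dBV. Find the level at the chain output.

Stage 1: 18 dBV is 6 dB over 12 dBV; at 6:1 that becomes 1 dB over, giving 13 dBV; +3 dB make-up → 16 dBV.
Stage 2: 14.5 dB above 1.5 dBV, reduced 2.5:1 to 5.8 dB above → 7.3 dBV.

7.3 dBV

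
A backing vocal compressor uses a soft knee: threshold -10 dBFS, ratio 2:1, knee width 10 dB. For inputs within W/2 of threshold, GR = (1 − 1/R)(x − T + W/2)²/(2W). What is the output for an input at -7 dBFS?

x − T + W/2 = -7 − (-10) + 5 = 8.
GR = (1 − 1/2) × 8² / 20 = 0.5 × 64 / 20 = 1.6 dB.
Output = -7 − 1.6 = -8.6 dBFS.

-8.6 dBFS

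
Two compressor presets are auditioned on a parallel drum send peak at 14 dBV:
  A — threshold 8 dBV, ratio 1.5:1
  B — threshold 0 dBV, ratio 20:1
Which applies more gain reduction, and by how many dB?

A: overshoot 6 dB → output overshoot 4 dB → GR 2 dB.
B: overshoot 14 dB → output overshoot 0.7 dB → GR 13.3 dB.
B reduces 11.3 dB more.

B, by 11.3 dB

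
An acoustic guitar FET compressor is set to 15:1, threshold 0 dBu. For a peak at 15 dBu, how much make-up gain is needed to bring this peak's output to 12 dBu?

11 dB

The peak compresses to 0 + 15/15 = 1 dBu.
To reach 12 dBu requires 12 − 1 = 11 dB of make-up.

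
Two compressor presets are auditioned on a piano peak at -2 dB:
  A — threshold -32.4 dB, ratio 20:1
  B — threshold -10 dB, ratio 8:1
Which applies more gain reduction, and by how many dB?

A: GR = 30.4 − 30.4/20 = 28.88 dB.
B: GR = 8 − 8/8 = 7 dB.
A reduces 21.88 dB more.

A, by 21.88 dB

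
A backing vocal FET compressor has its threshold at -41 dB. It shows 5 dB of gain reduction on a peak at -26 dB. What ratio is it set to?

1.5:1

Input overshoot = -26 − (-41) = 15 dB.
Output overshoot = 15 − 5 = 10 dB.
Ratio = input overshoot / output overshoot = 15 / 10 = 1.5.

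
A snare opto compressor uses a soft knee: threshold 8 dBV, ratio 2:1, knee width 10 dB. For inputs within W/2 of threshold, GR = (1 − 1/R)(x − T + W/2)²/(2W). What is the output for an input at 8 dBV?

x − T + W/2 = 8 − 8 + 5 = 5.
GR = (1 − 1/2) × 5² / 20 = 0.5 × 25 / 20 = 0.625 dB.
Output = 8 − 0.625 = 7.375 dBV.

7.375 dBV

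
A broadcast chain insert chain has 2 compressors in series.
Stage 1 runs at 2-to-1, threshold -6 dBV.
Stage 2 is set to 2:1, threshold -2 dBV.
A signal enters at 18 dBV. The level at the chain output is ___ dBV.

Stage 1: overshoot 24 dB → 24/2 = 12 dB → 6 dBV.
Stage 2: 8 dB above -2 dBV, reduced 2:1 to 4 dB above → 2 dBV.

2 dBV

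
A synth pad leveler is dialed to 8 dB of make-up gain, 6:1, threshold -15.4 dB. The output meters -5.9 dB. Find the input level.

Stripping the +8 dB make-up gives -13.9 dB at the gain stage.
That's 1.5 dB above the -15.4 dB threshold.
Undo the ratio: input overshoot = 1.5 × 6 = 9 dB, giving input = -6.4 dB.

-6.4 dB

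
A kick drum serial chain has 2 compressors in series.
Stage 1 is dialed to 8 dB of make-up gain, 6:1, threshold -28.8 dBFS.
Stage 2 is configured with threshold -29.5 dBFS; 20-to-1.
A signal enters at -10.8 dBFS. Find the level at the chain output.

-28.915 dBFS

Stage 1: 18 dB above -28.8 dBFS, reduced 6:1 to 3 dB above → -25.8 dBFS; +8 dB make-up → -17.8 dBFS.
Stage 2: -17.8 dBFS is 11.7 dB over -29.5 dBFS; at 20:1 that becomes 0.585 dB over, giving -28.915 dBFS.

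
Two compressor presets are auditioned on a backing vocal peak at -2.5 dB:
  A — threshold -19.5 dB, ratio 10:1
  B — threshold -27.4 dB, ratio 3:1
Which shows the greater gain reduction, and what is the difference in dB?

B, by 1.3 dB

A: 17 dB over, compressed to 1.7 dB over, so 15.3 dB of GR.
B: 24.9 dB over, compressed to 8.3 dB over, so 16.6 dB of GR.
Difference: 1.3 dB in favour of B.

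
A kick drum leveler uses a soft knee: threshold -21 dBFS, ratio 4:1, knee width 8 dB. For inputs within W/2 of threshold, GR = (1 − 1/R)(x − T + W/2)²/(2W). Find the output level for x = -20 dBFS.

-21.171875 dBFS

x − T + W/2 = -20 − (-21) + 4 = 5.
GR = (1 − 1/4) × 5² / 16 = 0.75 × 25 / 16 = 1.171875 dB.
Output = -20 − 1.171875 = -21.171875 dBFS.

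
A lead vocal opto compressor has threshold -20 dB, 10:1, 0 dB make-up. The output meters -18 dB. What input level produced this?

That's 2 dB above the -20 dB threshold.
Before 10:1 compression the overshoot was 2 × 10 = 20 dB, so input = -20 + 20 = 0 dB.

0 dB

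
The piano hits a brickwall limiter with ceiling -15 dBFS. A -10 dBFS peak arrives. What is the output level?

At ∞:1, everything above -15 dBFS is held at the ceiling.

-15 dBFS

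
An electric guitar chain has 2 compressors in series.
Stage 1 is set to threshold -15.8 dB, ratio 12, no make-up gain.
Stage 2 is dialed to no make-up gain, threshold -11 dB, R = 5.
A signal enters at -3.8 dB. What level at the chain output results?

-14.8 dB

Stage 1: overshoot 12 dB → 12/12 = 1 dB → -14.8 dB.
Stage 2: -14.8 dB is at or below the -11 dB threshold — no compression; output -14.8 dB.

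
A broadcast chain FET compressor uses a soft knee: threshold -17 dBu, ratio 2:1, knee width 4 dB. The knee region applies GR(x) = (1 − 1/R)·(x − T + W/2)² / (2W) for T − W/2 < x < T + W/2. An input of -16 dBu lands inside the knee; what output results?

x − T + W/2 = -16 − (-17) + 2 = 3.
GR = (1 − 1/2) × 3² / 8 = 0.5 × 9 / 8 = 0.5625 dB.
Output = -16 − 0.5625 = -16.5625 dBu.

-16.5625 dBu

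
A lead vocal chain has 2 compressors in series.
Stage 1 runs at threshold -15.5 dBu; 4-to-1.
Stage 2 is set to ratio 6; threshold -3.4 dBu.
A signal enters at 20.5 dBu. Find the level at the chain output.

-6.5 dBu

Stage 1: overshoot 36 dB → 36/4 = 9 dB → -6.5 dBu.
Stage 2: -6.5 dBu is at or below the -3.4 dBu threshold — no compression; output -6.5 dBu.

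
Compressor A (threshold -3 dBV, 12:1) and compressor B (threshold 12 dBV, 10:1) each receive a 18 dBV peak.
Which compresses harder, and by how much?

A, by 13.85 dB

A: GR = 21 − 21/12 = 19.25 dB.
B: GR = 6 − 6/10 = 5.4 dB.
A applies 13.85 dB more gain reduction.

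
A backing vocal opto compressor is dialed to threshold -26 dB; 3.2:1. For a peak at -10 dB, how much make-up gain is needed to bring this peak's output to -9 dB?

Without make-up, output = threshold + overshoot/3.2 = -26 + 5 = -21 dB.
Gap to target: 12 dB.

12 dB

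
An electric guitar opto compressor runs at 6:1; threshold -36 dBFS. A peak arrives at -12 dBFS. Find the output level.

-32 dBFS

Overshoot: -12 − (-36) = 24 dB.
The 24 dB excess becomes 4 dB after 6:1 reduction.
Output = -36 + 4 = -32 dBFS.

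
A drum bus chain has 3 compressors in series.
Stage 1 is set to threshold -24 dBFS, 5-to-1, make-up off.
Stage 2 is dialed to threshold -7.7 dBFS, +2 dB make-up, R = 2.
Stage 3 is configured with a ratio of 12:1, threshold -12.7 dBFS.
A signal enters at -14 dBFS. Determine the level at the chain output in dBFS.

-20 dBFS

Stage 1: 10 dB above -24 dBFS, reduced 5:1 to 2 dB above → -22 dBFS.
Stage 2: -22 dBFS is at or below the -7.7 dBFS threshold — no compression; make-up brings it to -20 dBFS.
Stage 3: below threshold (-20 ≤ -12.7); passes unchanged; output -20 dBFS.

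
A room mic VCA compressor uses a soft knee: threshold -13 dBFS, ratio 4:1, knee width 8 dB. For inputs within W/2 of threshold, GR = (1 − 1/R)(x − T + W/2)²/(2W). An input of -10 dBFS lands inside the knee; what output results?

-12.296875 dBFS

x − T + W/2 = -10 − (-13) + 4 = 7.
GR = (1 − 1/4) × 7² / 16 = 0.75 × 49 / 16 = 2.296875 dB.
Output = -10 − 2.296875 = -12.296875 dBFS.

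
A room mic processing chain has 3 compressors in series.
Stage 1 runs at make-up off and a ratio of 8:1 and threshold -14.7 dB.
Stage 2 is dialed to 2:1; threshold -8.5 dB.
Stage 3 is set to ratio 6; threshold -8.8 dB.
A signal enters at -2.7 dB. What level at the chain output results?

Stage 1: -2.7 dB is 12 dB over -14.7 dB; at 8:1 that becomes 1.5 dB over, giving -13.2 dB.
Stage 2: -13.2 dB is at or below the -8.5 dB threshold — no compression; output -13.2 dB.
Stage 3: -13.2 dB is at or below the -8.8 dB threshold — no compression; output -13.2 dB.

-13.2 dB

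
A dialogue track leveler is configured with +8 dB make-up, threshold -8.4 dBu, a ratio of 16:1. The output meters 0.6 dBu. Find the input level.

Stripping the +8 dB make-up gives -7.4 dBu at the gain stage.
That's 1 dB above the -8.4 dBu threshold.
Undo the ratio: input overshoot = 1 × 16 = 16 dB, giving input = 7.6 dBu.

7.6 dBu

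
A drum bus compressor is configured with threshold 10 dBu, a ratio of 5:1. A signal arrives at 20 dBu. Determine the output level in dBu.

The input is 10 dB above the 10 dBu threshold.
5:1 compression reduces that to 10/5 = 2 dB over.
So the level is 10 + 2 = 12 dBu.

12 dBu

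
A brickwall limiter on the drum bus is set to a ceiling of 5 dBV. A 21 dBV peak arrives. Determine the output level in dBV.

5 dBV

A brickwall limiter is an ∞:1 compressor: any input above the ceiling is clamped to 5 dBV.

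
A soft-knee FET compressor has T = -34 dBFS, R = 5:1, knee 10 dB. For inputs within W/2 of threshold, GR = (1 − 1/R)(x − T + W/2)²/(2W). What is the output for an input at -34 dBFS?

x − T + W/2 = -34 − (-34) + 5 = 5.
GR = (1 − 1/5) × 5² / 20 = 0.8 × 25 / 20 = 1 dB.
Output = -34 − 1 = -35 dBFS.

-35 dBFS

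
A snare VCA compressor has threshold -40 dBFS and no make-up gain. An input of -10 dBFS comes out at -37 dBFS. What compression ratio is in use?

Input overshoot = -10 − (-40) = 30 dB; output overshoot = -37 − (-40) = 3 dB.
Ratio = 30 / 3 = 10.

10:1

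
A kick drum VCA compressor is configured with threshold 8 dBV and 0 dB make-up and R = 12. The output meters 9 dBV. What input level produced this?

20 dBV

That's 1 dB above the 8 dBV threshold.
Before 12:1 compression the overshoot was 1 × 12 = 12 dB, so input = 8 + 12 = 20 dBV.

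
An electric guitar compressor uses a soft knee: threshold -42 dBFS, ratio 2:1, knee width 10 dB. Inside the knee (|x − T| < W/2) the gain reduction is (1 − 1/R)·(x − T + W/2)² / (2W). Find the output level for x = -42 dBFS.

x − T + W/2 = -42 − (-42) + 5 = 5.
GR = (1 − 1/2) × 5² / 20 = 0.5 × 25 / 20 = 0.625 dB.
Output = -42 − 0.625 = -42.625 dBFS.

-42.625 dBFS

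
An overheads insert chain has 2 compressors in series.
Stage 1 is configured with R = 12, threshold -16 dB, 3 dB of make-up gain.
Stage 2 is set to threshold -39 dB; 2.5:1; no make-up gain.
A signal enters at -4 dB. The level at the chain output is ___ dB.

-28.2 dB

Stage 1: -4 dB is 12 dB over -16 dB; at 12:1 that becomes 1 dB over, giving -15 dB; +3 dB make-up → -12 dB.
Stage 2: 27 dB above -39 dB, reduced 2.5:1 to 10.8 dB above → -28.2 dB.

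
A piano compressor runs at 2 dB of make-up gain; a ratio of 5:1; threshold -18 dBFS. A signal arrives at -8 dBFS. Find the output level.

-14 dBFS

Overshoot: -8 − (-18) = 10 dB.
At 5:1 the overshoot is divided by 5, leaving 2 dB above threshold.
So the level is -18 + 2 = -16 dBFS; make-up adds 2 dB, giving -14 dBFS.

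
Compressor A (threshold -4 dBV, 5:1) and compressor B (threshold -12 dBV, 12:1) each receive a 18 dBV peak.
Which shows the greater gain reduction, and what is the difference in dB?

A: 22 dB over, compressed to 4.4 dB over, so 17.6 dB of GR.
B: 30 dB over, compressed to 2.5 dB over, so 27.5 dB of GR.
B applies 9.9 dB more gain reduction.

B, by 9.9 dB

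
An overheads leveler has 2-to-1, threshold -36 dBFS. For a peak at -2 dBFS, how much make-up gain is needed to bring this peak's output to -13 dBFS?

Without make-up, output = threshold + overshoot/2 = -36 + 17 = -19 dBFS.
Gap to target: 6 dB.

6 dB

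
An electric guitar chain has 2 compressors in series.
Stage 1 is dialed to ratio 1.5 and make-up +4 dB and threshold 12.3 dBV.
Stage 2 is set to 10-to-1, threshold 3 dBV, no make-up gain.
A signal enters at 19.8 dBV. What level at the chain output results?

4.83 dBV

Stage 1: 19.8 dBV is 7.5 dB over 12.3 dBV; at 1.5:1 that becomes 5 dB over, giving 17.3 dBV; +4 dB make-up → 21.3 dBV.
Stage 2: overshoot 18.3 dB → 18.3/10 = 1.83 dB → 4.83 dBV.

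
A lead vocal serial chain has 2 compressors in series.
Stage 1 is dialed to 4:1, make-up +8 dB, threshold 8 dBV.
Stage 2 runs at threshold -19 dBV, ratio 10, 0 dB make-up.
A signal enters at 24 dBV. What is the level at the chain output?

-15.1 dBV

Stage 1: overshoot 16 dB → 16/4 = 4 dB → 12 dBV; +8 dB make-up → 20 dBV.
Stage 2: 39 dB above -19 dBV, reduced 10:1 to 3.9 dB above → -15.1 dBV.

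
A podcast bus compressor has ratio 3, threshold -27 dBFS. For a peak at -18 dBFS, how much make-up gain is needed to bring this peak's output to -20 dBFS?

Without make-up, output = threshold + overshoot/3 = -27 + 3 = -24 dBFS.
Gap to target: 4 dB.

4 dB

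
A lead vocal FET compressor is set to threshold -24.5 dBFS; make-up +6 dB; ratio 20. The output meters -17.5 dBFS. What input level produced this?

-4.5 dBFS

Stripping the +6 dB make-up gives -23.5 dBFS at the gain stage.
That's 1 dB above the -24.5 dBFS threshold.
Input overshoot = R × output overshoot = 20 dB → input = -24.5 + 20 = -4.5 dBFS.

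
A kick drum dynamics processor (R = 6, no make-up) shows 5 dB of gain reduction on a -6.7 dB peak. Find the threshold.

-12.7 dB

Gain reduction = -6.7 − (-11.7) = 5 dB; output overshoot = GR / (R − 1) = 5 / 5 = 1 dB.
Threshold = output − output overshoot = -11.7 − 1 = -12.7 dB.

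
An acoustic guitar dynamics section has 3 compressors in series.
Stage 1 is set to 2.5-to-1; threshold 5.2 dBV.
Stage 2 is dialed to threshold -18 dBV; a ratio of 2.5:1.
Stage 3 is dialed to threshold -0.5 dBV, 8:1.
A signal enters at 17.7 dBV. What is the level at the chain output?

Stage 1: overshoot 12.5 dB → 12.5/2.5 = 5 dB → 10.2 dBV.
Stage 2: 28.2 dB above -18 dBV, reduced 2.5:1 to 11.28 dB above → -6.72 dBV.
Stage 3: -6.72 dBV ≤ -0.5 dBV, so stage 3 doesn't engage; output -6.72 dBV.

-6.72 dBV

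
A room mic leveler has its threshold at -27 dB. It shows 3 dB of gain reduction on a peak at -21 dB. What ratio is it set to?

Input overshoot = -21 − (-27) = 6 dB.
Output overshoot = 6 − 3 = 3 dB.
Ratio = input overshoot / output overshoot = 6 / 3 = 2.

2:1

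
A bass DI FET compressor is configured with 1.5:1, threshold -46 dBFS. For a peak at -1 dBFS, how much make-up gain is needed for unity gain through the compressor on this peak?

The peak compresses to -46 + 45/1.5 = -16 dBFS.
To reach -1 dBFS requires -1 − (-16) = 15 dB of make-up.

15 dB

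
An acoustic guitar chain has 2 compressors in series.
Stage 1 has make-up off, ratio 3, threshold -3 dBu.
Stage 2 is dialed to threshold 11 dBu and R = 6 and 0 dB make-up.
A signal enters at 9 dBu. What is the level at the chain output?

1 dBu

Stage 1: 12 dB above -3 dBu, reduced 3:1 to 4 dB above → 1 dBu.
Stage 2: below threshold (1 ≤ 11); passes unchanged; output 1 dBu.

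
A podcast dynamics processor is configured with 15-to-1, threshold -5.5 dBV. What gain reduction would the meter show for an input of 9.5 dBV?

The signal is 15 dB above threshold.
A 15:1 ratio leaves 1 dB of that excess.
So the signal is attenuated by 15 − 1 = 14 dB.

14 dB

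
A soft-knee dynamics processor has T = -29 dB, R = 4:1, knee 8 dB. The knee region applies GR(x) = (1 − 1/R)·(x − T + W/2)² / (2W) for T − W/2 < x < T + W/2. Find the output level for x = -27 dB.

x − T + W/2 = -27 − (-29) + 4 = 6.
GR = (1 − 1/4) × 6² / 16 = 0.75 × 36 / 16 = 1.6875 dB.
Output = -27 − 1.6875 = -28.6875 dB.

-28.6875 dB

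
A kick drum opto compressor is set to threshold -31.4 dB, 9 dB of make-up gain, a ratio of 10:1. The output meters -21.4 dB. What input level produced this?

Remove make-up: -21.4 − 9 = -30.4 dB.
Post-compression overshoot = -30.4 − (-31.4) = 1 dB.
Input overshoot = R × output overshoot = 10 dB → input = -31.4 + 10 = -21.4 dB.

-21.4 dB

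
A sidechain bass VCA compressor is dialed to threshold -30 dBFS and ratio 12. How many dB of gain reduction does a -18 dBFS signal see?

-18 dBFS exceeds the threshold by 12 dB.
A 12:1 ratio leaves 1 dB of that excess.
Gain reduction = 12 − 1 = 11 dB.

11 dB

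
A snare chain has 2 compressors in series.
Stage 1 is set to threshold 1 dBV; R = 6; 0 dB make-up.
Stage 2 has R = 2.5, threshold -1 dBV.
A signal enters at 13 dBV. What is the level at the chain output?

Stage 1: 13 dBV is 12 dB over 1 dBV; at 6:1 that becomes 2 dB over, giving 3 dBV.
Stage 2: overshoot 4 dB → 4/2.5 = 1.6 dB → 0.6 dBV.

0.6 dBV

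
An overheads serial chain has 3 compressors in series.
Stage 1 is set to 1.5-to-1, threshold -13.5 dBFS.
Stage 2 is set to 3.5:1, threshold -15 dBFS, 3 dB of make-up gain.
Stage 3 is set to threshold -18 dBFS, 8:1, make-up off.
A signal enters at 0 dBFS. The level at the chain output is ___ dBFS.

Stage 1: overshoot 13.5 dB → 13.5/1.5 = 9 dB → -4.5 dBFS.
Stage 2: 10.5 dB above -15 dBFS, reduced 3.5:1 to 3 dB above → -12 dBFS; +3 dB make-up → -9 dBFS.
Stage 3: 9 dB above -18 dBFS, reduced 8:1 to 1.125 dB above → -16.875 dBFS.

-16.875 dBFS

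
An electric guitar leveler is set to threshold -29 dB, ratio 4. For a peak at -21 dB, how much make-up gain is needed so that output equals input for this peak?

6 dB

Without make-up, output = threshold + overshoot/4 = -29 + 2 = -27 dB.
Gap to target: 6 dB.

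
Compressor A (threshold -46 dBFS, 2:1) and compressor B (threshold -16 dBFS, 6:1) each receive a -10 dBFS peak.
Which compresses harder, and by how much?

A: 36 dB over, compressed to 18 dB over, so 18 dB of GR.
B: 6 dB over, compressed to 1 dB over, so 5 dB of GR.
Difference: 13 dB in favour of A.

A, by 13 dB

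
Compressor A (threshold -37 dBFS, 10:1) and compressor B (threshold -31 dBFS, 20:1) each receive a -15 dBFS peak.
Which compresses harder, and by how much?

A, by 4.6 dB

A: GR = 22 − 22/10 = 19.8 dB.
B: GR = 16 − 16/20 = 15.2 dB.
A applies 4.6 dB more gain reduction.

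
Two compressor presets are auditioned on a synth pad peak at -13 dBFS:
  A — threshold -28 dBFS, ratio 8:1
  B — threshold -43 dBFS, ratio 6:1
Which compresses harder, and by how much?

B, by 11.875 dB

A: GR = 15 − 15/8 = 13.125 dB.
B: GR = 30 − 30/6 = 25 dB.
Difference: 11.875 dB in favour of B.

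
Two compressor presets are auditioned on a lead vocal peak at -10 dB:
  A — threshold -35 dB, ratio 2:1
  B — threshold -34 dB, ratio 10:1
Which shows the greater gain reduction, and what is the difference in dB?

B, by 9.1 dB

A: GR = 25 − 25/2 = 12.5 dB.
B: GR = 24 − 24/10 = 21.6 dB.
B reduces 9.1 dB more.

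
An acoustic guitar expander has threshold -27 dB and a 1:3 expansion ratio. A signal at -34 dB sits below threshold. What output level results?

Below threshold, a 1:3 expander applies gain = (3−1)×(T − x) of attenuation.
(3−1) × 7 = 14 dB, so output = -34 − 14 = -48 dB.

-48 dB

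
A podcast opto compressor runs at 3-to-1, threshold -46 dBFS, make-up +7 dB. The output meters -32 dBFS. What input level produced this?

-25 dBFS

Before make-up, the level was -32 − 7 = -39 dBFS.
That's 7 dB above the -46 dBFS threshold.
Undo the ratio: input overshoot = 7 × 3 = 21 dB, giving input = -25 dBFS.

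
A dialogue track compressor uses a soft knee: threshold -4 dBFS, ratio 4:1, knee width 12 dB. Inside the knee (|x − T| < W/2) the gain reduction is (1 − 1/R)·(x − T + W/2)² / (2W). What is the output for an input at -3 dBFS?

-4.53125 dBFS

x − T + W/2 = -3 − (-4) + 6 = 7.
GR = (1 − 1/4) × 7² / 24 = 0.75 × 49 / 24 = 1.53125 dB.
Output = -3 − 1.53125 = -4.53125 dBFS.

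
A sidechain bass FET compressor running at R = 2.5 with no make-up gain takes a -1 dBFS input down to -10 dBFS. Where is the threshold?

-16 dBFS

Gain reduction = -1 − (-10) = 9 dB; output overshoot = GR / (R − 1) = 9 / 1.5 = 6 dB.
Threshold = output − output overshoot = -10 − 6 = -16 dBFS.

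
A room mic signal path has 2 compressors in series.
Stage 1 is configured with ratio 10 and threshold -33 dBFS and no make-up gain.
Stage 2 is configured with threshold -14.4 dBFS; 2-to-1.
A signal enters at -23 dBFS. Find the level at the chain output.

-32 dBFS

Stage 1: -23 dBFS is 10 dB over -33 dBFS; at 10:1 that becomes 1 dB over, giving -32 dBFS.
Stage 2: -32 dBFS ≤ -14.4 dBFS, so stage 2 doesn't engage; output -32 dBFS.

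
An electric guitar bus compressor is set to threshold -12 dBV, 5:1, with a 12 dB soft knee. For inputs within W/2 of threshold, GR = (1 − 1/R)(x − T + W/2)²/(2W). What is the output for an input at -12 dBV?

x − T + W/2 = -12 − (-12) + 6 = 6.
GR = (1 − 1/5) × 6² / 24 = 0.8 × 36 / 24 = 1.2 dB.
Output = -12 − 1.2 = -13.2 dBV.

-13.2 dBV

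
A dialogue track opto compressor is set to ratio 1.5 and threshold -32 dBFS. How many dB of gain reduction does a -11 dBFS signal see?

7 dB

-11 dBFS exceeds the threshold by 21 dB.
A 1.5:1 ratio leaves 14 dB of that excess.
Gain reduction = 21 − 14 = 7 dB.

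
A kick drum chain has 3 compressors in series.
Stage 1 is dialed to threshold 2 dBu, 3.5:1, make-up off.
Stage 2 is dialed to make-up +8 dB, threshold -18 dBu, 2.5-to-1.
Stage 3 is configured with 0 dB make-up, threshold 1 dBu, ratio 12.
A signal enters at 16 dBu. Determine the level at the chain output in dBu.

-0.4 dBu

Stage 1: 16 dBu is 14 dB over 2 dBu; at 3.5:1 that becomes 4 dB over, giving 6 dBu.
Stage 2: 6 dBu is 24 dB over -18 dBu; at 2.5:1 that becomes 9.6 dB over, giving -8.4 dBu; +8 dB make-up → -0.4 dBu.
Stage 3: below threshold (-0.4 ≤ 1); passes unchanged; output -0.4 dBu.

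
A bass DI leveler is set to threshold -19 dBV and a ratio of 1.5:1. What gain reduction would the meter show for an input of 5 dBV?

8 dB

The signal is 24 dB above threshold.
After 1.5:1 compression the overshoot becomes 24/1.5 = 16 dB.
So the signal is attenuated by 24 − 16 = 8 dB.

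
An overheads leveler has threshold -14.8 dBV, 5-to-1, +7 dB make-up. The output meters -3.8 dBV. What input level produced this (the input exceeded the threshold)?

5.2 dBV

Remove make-up: -3.8 − 7 = -10.8 dBV.
That's 4 dB above the -14.8 dBV threshold.
Input overshoot = R × output overshoot = 20 dB → input = -14.8 + 20 = 5.2 dBV.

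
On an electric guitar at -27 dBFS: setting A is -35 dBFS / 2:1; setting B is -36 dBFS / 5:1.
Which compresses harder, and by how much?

B, by 3.2 dB

A: 8 dB over, compressed to 4 dB over, so 4 dB of GR.
B: 9 dB over, compressed to 1.8 dB over, so 7.2 dB of GR.
B reduces 3.2 dB more.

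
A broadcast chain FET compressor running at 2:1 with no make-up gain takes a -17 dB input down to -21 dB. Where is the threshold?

-25 dB

Gain reduction = -17 − (-21) = 4 dB; output overshoot = GR / (R − 1) = 4 / 1 = 4 dB.
Threshold = output − output overshoot = -21 − 4 = -25 dB.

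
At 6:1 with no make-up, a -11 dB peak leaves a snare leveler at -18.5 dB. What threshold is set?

Let T be the threshold. Output overshoot = (input overshoot)/R, so -18.5 − T = (-11 − T)/6.
6·(-18.5 − T) = -11 − T → 5·T = -111 − (-11) = -100.
T = -100/5 = -20 dB.

-20 dB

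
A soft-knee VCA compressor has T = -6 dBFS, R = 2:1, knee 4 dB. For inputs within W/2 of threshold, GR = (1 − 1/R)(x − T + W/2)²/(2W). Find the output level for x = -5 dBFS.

x − T + W/2 = -5 − (-6) + 2 = 3.
GR = (1 − 1/2) × 3² / 8 = 0.5 × 9 / 8 = 0.5625 dB.
Output = -5 − 0.5625 = -5.5625 dBFS.

-5.5625 dBFS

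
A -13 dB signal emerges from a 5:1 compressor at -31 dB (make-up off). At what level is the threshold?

Input is 22.5 dB above T (since output overshoot × R = input overshoot: (-31 − T)·5 = -13 − T gives T = -35.5 dB).
Check: -35.5 + (-13 − (-35.5))/5 = -35.5 + 4.5 = -31 dB. ✓

-35.5 dB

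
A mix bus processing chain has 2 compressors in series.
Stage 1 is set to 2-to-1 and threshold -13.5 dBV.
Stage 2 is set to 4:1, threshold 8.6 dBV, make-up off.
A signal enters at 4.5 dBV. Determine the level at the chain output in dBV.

-4.5 dBV

Stage 1: 18 dB above -13.5 dBV, reduced 2:1 to 9 dB above → -4.5 dBV.
Stage 2: -4.5 dBV is at or below the 8.6 dBV threshold — no compression; output -4.5 dBV.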